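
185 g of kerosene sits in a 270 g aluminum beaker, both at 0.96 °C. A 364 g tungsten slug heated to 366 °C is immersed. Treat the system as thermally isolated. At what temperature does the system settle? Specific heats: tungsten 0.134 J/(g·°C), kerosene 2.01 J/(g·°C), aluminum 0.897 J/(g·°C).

T_f ≈ 27.8 °C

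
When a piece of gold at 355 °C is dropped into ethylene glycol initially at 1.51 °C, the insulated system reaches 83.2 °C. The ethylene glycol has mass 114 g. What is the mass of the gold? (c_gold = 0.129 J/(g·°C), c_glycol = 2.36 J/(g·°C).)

Heat lost by the gold = heat gained by the glycol:
m·0.129·(355 − 83.2) = 114·2.36·(83.2 − 1.51)
35.06 m = 21978  ⇒  m ≈ 626.8 g

m ≈ 627 g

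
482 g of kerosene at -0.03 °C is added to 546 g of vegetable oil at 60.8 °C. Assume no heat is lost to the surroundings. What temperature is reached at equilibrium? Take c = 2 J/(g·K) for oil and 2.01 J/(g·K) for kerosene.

With ΣQ=0 the equilibrium temperature is the m·c-weighted mean:
T_f = (1092·60.8 + 968.82·(-0.03)) / (1092 + 968.82)
    = 66365 / 2060.8 ≈ 32.20 °C

T_f ≈ 32.2 °C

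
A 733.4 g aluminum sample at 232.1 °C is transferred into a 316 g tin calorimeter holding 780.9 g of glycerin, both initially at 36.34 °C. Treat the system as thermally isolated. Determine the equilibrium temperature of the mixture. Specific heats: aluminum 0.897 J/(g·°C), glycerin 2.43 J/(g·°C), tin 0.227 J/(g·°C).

With ΣQ=0 the equilibrium temperature is the m·c-weighted mean:
T_f = (657.86×232.1 + 1897.6×36.34 + 71.73×36.34) / (657.86 + 1897.6 + 71.73)
    = 224254 / 2627.2 ≈ 85.36 °C

T_f ≈ 85.4 °C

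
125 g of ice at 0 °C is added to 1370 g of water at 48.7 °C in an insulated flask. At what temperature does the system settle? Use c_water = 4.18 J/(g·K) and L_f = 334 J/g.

T_f ≈ 37.9 °C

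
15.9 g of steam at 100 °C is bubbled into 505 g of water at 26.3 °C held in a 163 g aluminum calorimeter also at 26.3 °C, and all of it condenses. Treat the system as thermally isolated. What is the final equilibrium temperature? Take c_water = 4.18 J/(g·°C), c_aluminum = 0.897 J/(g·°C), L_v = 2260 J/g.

Setting the total heat transfer to zero:
latent heat released on condensation: 15.9×2260 = 35934
  condensate cools 100→T: 15.9×4.18×(T − 100) = 66.46(T − 100)
  original water: 2110.9(T − 26.3)
  aluminum cup: 163×0.897×(T − 26.3) = 146.21(T − 26.3)
2323.6 T = 35934 + 6646.2 + 59362 = 101942
T ≈ 43.87 °C — below 100 °C, confirming all the steam condensed.

T_f ≈ 43.9 °C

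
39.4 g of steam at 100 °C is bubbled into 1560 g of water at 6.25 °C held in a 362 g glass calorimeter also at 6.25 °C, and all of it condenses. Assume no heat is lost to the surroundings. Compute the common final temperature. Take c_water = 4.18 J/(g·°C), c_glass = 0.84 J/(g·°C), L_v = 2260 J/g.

Taking heat into each body as positive, Σ m c ΔT = 0:
steam→water at 100 °C releases m L_v = 39.4×2260 = 89044; condensate cools 100→T: 39.4×4.18×(T − 100) = 164.69(T − 100); water warms: 1560×4.18×(T − 6.25) = 6520.8(T − 6.25); cup: 304.08(T − 6.25)
6989.6 T = 89044 + 16469 + 42655 = 148169
T ≈ 21.20 °C — below 100 °C, confirming all the steam condensed.

T_f ≈ 21.2 °C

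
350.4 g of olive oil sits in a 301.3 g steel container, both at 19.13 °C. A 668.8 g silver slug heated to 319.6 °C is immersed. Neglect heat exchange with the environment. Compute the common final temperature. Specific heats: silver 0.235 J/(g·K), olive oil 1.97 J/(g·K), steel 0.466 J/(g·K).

T_f ≈ 66.9 °C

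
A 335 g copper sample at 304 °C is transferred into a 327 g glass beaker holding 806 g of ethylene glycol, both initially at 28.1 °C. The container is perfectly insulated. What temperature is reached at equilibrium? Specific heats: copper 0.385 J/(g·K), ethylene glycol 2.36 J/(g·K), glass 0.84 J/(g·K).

T_f is the heat-capacity-weighted average of the initial temperatures:
T_f = (128.97*304 + 1902.2*28.1 + 274.68*28.1) / (128.97 + 1902.2 + 274.68)
    = 100378 / 2305.8 ≈ 43.53 °C

T_f ≈ 43.5 °C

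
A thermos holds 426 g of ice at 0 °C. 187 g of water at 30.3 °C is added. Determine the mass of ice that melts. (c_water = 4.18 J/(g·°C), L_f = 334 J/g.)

m_melted ≈ 70.9 g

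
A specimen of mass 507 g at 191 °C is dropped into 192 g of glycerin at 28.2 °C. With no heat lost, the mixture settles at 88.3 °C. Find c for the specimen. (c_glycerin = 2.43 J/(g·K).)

c ≈ 0.539 J/(g·K)

Let T be the final temperature. ΣQ_i = 0:
507·c·(88.3 − 191) + 192·2.43·(88.3 − 28.2) = 0
-52069 c = -28040
c = -28040/-52069 ≈ 0.5385 J/(g·K)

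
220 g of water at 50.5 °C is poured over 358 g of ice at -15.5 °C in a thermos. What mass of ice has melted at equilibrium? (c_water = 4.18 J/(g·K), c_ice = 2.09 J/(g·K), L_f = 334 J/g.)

m_melted ≈ 104 g

Water can give up m c ΔT = 220×4.18×50.5 = 46440 J before reaching 0 °C.
Of that, 358×2.09×15.5 = 11597 J goes to bring the ice to 0 °C, leaving 34842 J.
To melt every bit of ice: 358×334 = 119572 J.
Since 34842 < 119572 J, not all the ice melts; equilibrium is at 0 °C.
m_melt = 34842 / L_f = 104.3 g.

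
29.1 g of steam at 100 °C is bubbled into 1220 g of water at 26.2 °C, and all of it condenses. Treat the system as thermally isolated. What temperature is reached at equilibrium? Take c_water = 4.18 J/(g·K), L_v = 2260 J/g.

T_f ≈ 40.5 °C

Let T be the final temperature. ΣQ_i = 0:
steam→water at 100 °C releases m L_v = 29.1·2260 = 65766; condensed water 100 °C→T: 121.64(T − 100); original water: 5099.6(T − 26.2)
5221.2 T = 65766 + 12164 + 133610 = 211539
T ≈ 40.52 °C — below 100 °C, confirming all the steam condensed.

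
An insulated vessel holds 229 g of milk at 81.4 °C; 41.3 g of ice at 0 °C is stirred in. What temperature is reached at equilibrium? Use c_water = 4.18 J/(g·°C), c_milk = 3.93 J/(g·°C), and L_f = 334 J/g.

Energy conservation, ΣQ = 0:
melt ice: 41.3·334 = 13794; warm the meltwater: 172.63 T; milk: 899.97(T − 81.4)
1072.6 T = 73258 − 13794 = 59463
T ≈ 55.44 °C. Since T > 0 °C, the all-ice-melts assumption holds.

T_f ≈ 55.4 °C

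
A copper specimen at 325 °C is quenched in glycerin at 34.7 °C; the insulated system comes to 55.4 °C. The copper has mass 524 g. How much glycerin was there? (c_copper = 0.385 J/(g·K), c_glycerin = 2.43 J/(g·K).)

Heat lost by the copper = heat gained by the glycerin:
524·0.385·(325 − 55.4) = m·2.43·(55.4 − 34.7)
50.3 m = 54389  ⇒  m ≈ 1081 g

m ≈ 1080 g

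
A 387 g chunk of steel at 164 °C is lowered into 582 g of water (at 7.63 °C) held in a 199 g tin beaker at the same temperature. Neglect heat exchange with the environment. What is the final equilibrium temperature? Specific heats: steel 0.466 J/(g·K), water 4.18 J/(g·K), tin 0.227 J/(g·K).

T_f ≈ 18.2 °C

T_f is the heat-capacity-weighted average of the initial temperatures:
T_f = (180.34*164 + 2432.8*7.63 + 45.17*7.63) / (180.34 + 2432.8 + 45.17)
    = 48483 / 2658.3 ≈ 18.24 °C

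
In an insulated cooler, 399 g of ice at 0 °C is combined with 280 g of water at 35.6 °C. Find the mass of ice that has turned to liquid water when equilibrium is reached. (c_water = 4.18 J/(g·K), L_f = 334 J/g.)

m_melted ≈ 125 g

Cooling the water to 0 °C releases 280×4.18×35.6 = 41666 J.
Melting all 399 g of ice would need 399×334 = 133266 J.
Since 41666 < 133266 J, not all the ice melts; equilibrium is at 0 °C.
m_melt = 41666 / L_f = 124.7 g.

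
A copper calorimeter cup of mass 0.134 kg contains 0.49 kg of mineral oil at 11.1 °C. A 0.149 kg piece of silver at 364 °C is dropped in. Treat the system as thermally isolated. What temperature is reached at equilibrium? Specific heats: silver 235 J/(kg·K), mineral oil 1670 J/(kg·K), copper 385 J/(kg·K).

Let T be the final temperature. ΣQ_i = 0:
0.149*235*(T − 364) + 0.49*1670*(T − 11.1) + 0.134*385*(T − 11.1) = 0
35.02(T − 364) + 818.3(T − 11.1) + 51.59(T − 11.1) = 0
904.9 T = 22401
T ≈ 24.76 °C

T_f ≈ 24.8 °C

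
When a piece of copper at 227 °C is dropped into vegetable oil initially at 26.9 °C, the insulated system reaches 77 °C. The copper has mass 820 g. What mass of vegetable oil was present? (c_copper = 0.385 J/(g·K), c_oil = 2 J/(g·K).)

m ≈ 473 g

|Q_copper| = |Q_oil|:
820·0.385·(227 − 77) = m·2·(77 − 26.9)
100.2 m = 47355  ⇒  m ≈ 472.6 g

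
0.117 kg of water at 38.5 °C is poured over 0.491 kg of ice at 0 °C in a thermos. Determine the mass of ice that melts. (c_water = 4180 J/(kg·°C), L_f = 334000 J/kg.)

m_melted ≈ 0.0564 kg

Water can give up m c ΔT = 0.117·4180·38.5 = 18829 J before reaching 0 °C.
Melting all 0.491 kg of ice would need 0.491·334000 = 163994 J.
18829 J < 163994 J, so only part of the ice melts and the system sits at 0 °C.
m_melted·334000 = 18829  ⇒  m_melted ≈ 0.05637 kg.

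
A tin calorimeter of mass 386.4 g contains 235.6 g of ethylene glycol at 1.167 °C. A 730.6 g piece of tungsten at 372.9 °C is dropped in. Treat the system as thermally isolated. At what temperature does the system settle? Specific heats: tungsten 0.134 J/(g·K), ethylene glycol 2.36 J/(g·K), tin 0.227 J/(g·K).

T_f ≈ 50.2 °C

Net heat exchanged in the isolated system is zero:
730.6·0.134·(T − 372.9) + 235.6·2.36·(T − 1.167) + 386.4·0.227·(T − 1.167) = 0
97.9(T − 372.9) + 556.02(T − 1.167) + 87.71(T − 1.167) = 0
(97.9 + 556.02 + 87.71) T = 97.9·372.9 + 556.02·1.167 + 87.71·1.167
T = 37258 / 741.63 = 50.2 °C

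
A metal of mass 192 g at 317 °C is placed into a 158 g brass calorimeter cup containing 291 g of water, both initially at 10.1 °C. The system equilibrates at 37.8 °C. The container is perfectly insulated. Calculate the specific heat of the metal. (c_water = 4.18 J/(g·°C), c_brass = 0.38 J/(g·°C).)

Heat gained plus heat lost sum to zero:
192×c×(37.8 − 317) + 291×4.18×(37.8 − 10.1) + 158×0.38×(37.8 − 10.1) = 0
-53606 c = -35357
c = -35357/-53606 ≈ 0.6596 J/(g·°C)

c ≈ 0.66 J/(g·°C)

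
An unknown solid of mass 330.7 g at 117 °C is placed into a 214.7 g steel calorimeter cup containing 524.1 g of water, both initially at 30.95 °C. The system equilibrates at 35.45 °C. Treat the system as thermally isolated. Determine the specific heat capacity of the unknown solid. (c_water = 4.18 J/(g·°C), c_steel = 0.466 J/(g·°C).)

c ≈ 0.382 J/(g·°C)

Setting the total heat transfer to zero:
330.7·c·(35.45 − 117) + 524.1·4.18·(35.45 − 30.95) + 214.7·0.466·(35.45 − 30.95) = 0
-26969 c = -10309
c = -10309/-26969 ≈ 0.3822 J/(g·°C)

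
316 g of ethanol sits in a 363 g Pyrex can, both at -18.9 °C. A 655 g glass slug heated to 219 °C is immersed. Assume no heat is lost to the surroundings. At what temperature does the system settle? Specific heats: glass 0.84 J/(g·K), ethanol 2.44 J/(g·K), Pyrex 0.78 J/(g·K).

T_f ≈ 62.7 °C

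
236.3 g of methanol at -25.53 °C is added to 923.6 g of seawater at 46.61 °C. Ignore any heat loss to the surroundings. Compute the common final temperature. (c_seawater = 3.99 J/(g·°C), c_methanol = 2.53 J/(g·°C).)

T_f ≈ 36.5 °C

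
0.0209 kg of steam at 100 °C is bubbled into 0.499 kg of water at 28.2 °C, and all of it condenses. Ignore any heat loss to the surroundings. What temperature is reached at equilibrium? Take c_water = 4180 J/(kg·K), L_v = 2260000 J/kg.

Net heat exchanged in the isolated system is zero:
steam→water at 100 °C releases m L_v = 0.0209×2260000 = 47234
  condensate cools 100→T: 0.0209×4180×(T − 100) = 87.36(T − 100)
  water warms: 0.499×4180×(T − 28.2) = 2085.8(T − 28.2)
2173.2 T = 47234 + 8736.2 + 58820 = 114790
T ≈ 52.82 °C (< 100 °C, so full condensation is consistent).

T_f ≈ 52.8 °C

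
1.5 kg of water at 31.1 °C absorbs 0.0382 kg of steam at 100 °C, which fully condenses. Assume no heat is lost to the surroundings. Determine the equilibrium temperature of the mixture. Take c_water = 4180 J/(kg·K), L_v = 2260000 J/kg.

T_f ≈ 46.2 °C

Net heat exchanged in the isolated system is zero:
latent heat released on condensation: 0.0382·2260000 = 86332
  condensed water 100 °C→T: 159.68(T − 100)
  original water: 6270(T − 31.1)
6429.7 T = 86332 + 15968 + 194997 = 297297
T ≈ 46.24 °C (< 100 °C, so full condensation is consistent).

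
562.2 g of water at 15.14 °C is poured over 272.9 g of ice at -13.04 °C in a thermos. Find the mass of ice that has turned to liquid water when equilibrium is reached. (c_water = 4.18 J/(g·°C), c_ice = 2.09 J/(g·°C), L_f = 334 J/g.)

m_melted ≈ 84.3 g

Heat available from the water dropping to 0 °C: 562.2·4.18·15.14 = 35579 J.
Warming the ice to 0 °C takes 272.9·2.09·13.04 = 7437.5 J, leaving 28141 J for melting.
To melt every bit of ice: 272.9·334 = 91149 J.
That's not enough to melt it all — equilibrium is at 0 °C with ice remaining.
m_melted·334 = 28141  ⇒  m_melted ≈ 84.26 g.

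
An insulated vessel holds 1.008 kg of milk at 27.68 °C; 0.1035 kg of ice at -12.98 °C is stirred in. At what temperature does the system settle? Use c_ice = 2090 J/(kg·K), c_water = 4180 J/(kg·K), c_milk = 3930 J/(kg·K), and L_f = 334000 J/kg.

T_f ≈ 16.4 °C

Heat gained plus heat lost sum to zero:
ice -12.98→0 °C: 0.1035×2090×12.98 = 2807.8
  fusion: m_ice L_f = 0.1035×334000 = 34569
  meltwater 0→T: 0.1035×4180×T = 432.63 T
  milk: 3961.4(T − 27.68)
4394.1 T = 109653 − 37377 = 72276
T ≈ 16.45 °C. Since T > 0 °C, the all-ice-melts assumption holds.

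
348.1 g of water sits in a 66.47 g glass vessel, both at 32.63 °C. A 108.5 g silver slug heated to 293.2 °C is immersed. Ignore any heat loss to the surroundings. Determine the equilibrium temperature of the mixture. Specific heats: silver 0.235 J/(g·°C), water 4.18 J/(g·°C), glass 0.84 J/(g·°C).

T_f ≈ 37.0 °C

Setting the total heat transfer to zero:
108.5×0.235×(T − 293.2) + 348.1×4.18×(T − 32.63) + 66.47×0.84×(T − 32.63) = 0
25.5(T − 293.2) + 1455.1(T − 32.63) + 55.83(T − 32.63) = 0
(25.5 + 1455.1 + 55.83) T = 25.5×293.2 + 1455.1×32.63 + 55.83×32.63
T ≈ 36.95 °C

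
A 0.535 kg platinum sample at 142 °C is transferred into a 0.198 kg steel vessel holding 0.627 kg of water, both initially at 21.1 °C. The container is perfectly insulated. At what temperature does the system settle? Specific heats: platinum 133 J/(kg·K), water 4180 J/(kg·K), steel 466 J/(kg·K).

Heat gained plus heat lost sum to zero:
0.535·133·(T − 142) + 0.627·4180·(T − 21.1) + 0.198·466·(T − 21.1) = 0
(71.16 + 2620.9 + 92.27) T = 71.16·142 + 2620.9·21.1 + 92.27·21.1
T = 67351/2784.3 ≈ 24.19 °C

T_f ≈ 24.2 °C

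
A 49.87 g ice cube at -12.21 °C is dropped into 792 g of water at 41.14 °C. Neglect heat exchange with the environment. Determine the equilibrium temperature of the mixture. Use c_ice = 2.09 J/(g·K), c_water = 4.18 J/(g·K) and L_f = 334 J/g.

Heat gained plus heat lost sum to zero:
ice -12.21→0 °C: 49.87×2.09×12.21 = 1272.6
  fusion: m_ice L_f = 49.87×334 = 16657
  meltwater 0→T: 49.87×4.18×T = 208.46 T
  water cools: 792×4.18×(T − 41.14) = 3310.6(T − 41.14)
3519 T = 136196 − 17929 = 118267
T ≈ 33.61 °C (positive, so assuming full melt was valid).

T_f ≈ 33.6 °C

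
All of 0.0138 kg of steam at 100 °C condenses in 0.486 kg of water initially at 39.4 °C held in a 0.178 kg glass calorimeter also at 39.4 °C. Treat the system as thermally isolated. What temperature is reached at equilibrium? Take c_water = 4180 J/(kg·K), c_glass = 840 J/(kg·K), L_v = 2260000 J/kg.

Energy balance with sensible and latent terms:
steam→water at 100 °C releases m L_v = 0.0138·2260000 = 31188; condensate cools 100→T: 0.0138·4180·(T − 100) = 57.68(T − 100); water warms: 0.486·4180·(T − 39.4) = 2031.5(T − 39.4); glass cup: 0.178·840·(T − 39.4) = 149.52(T − 39.4)
2238.7 T = 31188 + 5768.4 + 85931 = 122888
T ≈ 54.89 °C (< 100 °C, so full condensation is consistent).

T_f ≈ 54.9 °C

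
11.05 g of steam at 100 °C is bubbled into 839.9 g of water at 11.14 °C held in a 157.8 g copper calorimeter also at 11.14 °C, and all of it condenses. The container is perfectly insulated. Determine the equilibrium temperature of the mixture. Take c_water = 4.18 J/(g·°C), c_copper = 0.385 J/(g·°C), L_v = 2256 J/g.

T_f ≈ 19.2 °C

Sum of m c ΔT and latent-heat terms is zero:
steam→water at 100 °C releases m L_v = 11.05×2256 = 24929; condensate cools 100→T: 11.05×4.18×(T − 100) = 46.19(T − 100); original water: 3510.8(T − 11.14); copper cup: 157.8×0.385×(T − 11.14) = 60.75(T − 11.14)
3617.7 T = 24929 + 4618.9 + 39787 = 69335
T ≈ 19.17 °C (< 100 °C, so full condensation is consistent).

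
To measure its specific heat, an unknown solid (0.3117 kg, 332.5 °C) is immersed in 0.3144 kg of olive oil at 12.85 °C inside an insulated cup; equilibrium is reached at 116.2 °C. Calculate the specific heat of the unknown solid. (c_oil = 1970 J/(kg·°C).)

c ≈ 949 J/(kg·°C)

m_s c (T_s − T_f) = m_oil c_oil (T_f − T_0):
0.3117·c·(332.5 − 116.2) = 0.3144·1970·(116.2 − 12.85)
67.42 c = 64012  ⇒  c ≈ 949.4 J/(kg·°C)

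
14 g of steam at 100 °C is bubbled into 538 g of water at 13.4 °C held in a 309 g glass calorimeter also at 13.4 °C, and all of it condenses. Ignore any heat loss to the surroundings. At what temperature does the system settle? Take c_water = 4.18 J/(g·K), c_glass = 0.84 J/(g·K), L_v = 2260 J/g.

T_f ≈ 27.7 °C

Energy conservation, ΣQ = 0:
latent heat released on condensation: 14·2260 = 31640; condensed water 100 °C→T: 58.52(T − 100); water warms: 538·4.18·(T − 13.4) = 2248.8(T − 13.4); glass cup: 309·0.84·(T − 13.4) = 259.56(T − 13.4)
2566.9 T = 31640 + 5852 + 33613 = 71105
T ≈ 27.70 °C (< 100 °C, so full condensation is consistent).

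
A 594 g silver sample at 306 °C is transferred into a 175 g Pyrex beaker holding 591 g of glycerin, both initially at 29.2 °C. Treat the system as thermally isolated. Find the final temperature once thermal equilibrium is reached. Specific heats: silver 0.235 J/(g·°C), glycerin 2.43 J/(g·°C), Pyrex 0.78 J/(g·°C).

T_f ≈ 51.8 °C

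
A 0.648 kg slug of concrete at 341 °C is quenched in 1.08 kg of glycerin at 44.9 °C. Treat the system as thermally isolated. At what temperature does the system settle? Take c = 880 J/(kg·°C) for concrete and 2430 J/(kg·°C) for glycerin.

Setting the total heat transfer to zero:
0.648·880·(T − 341) + 1.08·2430·(T − 44.9) = 0
570.24(T − 341) + 2624.4(T − 44.9) = 0
3194.6 T = 312287
T = 312287 / 3194.6 = 97.8 °C

T_f ≈ 97.8 °C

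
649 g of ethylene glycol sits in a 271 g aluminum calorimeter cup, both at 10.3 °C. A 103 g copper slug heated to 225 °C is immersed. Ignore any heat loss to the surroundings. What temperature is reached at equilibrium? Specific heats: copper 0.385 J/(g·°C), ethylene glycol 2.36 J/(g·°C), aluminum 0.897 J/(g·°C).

T_f ≈ 15.0 °C

Energy conservation, ΣQ = 0:
103*0.385*(T − 225) + 649*2.36*(T − 10.3) + 271*0.897*(T − 10.3) = 0
39.66(T − 225) + 1531.6(T − 10.3) + 243.09(T − 10.3) = 0
1814.4 T = 27202
T ≈ 14.99 °C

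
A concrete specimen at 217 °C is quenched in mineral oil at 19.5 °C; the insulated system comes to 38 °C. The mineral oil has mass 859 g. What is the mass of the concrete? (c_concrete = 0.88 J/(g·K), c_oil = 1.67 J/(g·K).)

m ≈ 168 g

Energy conservation, ΣQ = 0:
m×0.88×(38 − 217) + 859×1.67×(38 − 19.5) = 0
-157.52 m = -26539
m = -26539/-157.52 ≈ 168.5 g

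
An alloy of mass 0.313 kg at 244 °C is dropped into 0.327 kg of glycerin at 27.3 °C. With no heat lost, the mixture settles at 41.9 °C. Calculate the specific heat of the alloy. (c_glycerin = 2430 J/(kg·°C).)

m_s c (T_s − T_f) = m_glycerin c_glycerin (T_f − T_0):
0.313×c×(244 − 41.9) = 0.327×2430×(41.9 − 27.3)
63.26 c = 11601  ⇒  c ≈ 183.4 J/(kg·°C)

c ≈ 183 J/(kg·°C)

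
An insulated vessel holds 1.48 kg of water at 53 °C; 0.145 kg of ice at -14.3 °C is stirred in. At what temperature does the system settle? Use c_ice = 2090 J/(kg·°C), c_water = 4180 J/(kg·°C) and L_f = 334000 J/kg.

Energy balance with sensible and latent terms:
warm ice to 0 °C: 0.145×2090×(0 − (-14.3)) = 4333.6
  fusion: m_ice L_f = 0.145×334000 = 48430
  meltwater 0→T: 0.145×4180×T = 606.1 T
  water: 6186.4(T − 53)
6792.5 T = 327879 − 52764 = 275116
T ≈ 40.50 °C — above 0 °C, consistent with complete melting.

T_f ≈ 40.5 °C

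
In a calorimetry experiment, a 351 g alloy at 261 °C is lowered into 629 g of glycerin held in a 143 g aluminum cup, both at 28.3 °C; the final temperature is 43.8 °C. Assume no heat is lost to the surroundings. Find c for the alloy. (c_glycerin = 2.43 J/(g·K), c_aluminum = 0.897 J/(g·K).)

Let T be the final temperature. ΣQ_i = 0:
351·c·(43.8 − 261) + 629·2.43·(43.8 − 28.3) + 143·0.897·(43.8 − 28.3) = 0
-76237 c = -25679
c = -25679/-76237 ≈ 0.3368 J/(g·K)

c ≈ 0.337 J/(g·K)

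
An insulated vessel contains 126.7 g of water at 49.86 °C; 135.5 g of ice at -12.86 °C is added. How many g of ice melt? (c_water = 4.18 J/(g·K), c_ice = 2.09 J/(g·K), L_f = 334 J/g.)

m_melted ≈ 68.2 g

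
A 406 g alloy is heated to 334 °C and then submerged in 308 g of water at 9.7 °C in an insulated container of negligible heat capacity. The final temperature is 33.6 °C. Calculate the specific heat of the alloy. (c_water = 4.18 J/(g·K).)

c ≈ 0.252 J/(g·K)

m_s c (T_s − T_f) = m_water c_water (T_f − T_0):
406·c·(334 − 33.6) = 308·4.18·(33.6 − 9.7)
121962 c = 30770  ⇒  c ≈ 0.2523 J/(g·K)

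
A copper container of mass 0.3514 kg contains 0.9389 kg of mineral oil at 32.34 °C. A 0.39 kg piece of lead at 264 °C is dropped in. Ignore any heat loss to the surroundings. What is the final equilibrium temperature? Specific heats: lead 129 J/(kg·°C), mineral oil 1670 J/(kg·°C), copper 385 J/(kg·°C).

T_f ≈ 39.0 °C

Taking heat into each body as positive, Σ m c ΔT = 0:
0.39·129·(T − 264) + 0.9389·1670·(T − 32.34) + 0.3514·385·(T − 32.34) = 0
50.31(T − 264) + 1568(T − 32.34) + 135.29(T − 32.34) = 0
1753.6 T = 68365
T ≈ 38.99 °C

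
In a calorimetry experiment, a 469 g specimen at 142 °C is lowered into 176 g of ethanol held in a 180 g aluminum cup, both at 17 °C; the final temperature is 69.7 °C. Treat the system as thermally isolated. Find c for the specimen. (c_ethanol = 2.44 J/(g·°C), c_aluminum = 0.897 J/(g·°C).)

Taking heat into each body as positive, Σ m c ΔT = 0:
469×c×(69.7 − 142) + 176×2.44×(69.7 − 17) + 180×0.897×(69.7 − 17) = 0
-33909 c = -31140
c = -31140/-33909 ≈ 0.9184 J/(g·°C)

c ≈ 0.918 J/(g·°C)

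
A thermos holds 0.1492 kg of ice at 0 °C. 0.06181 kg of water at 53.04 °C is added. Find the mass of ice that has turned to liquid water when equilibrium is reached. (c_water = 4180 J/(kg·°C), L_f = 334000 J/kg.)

Heat available from the water dropping to 0 °C: 0.06181·4180·53.04 = 13704 J.
Melting all 0.1492 kg of ice would need 0.1492·334000 = 49833 J.
Since 13704 < 49833 J, not all the ice melts; equilibrium is at 0 °C.
m_melt = 13704 / L_f = 0.04103 kg.

m_melted ≈ 0.041 kg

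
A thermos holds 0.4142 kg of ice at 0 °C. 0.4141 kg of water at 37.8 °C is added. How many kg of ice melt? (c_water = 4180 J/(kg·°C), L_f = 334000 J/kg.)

m_melted ≈ 0.196 kg

Cooling the water to 0 °C releases 0.4141·4180·37.8 = 65429 J.
To melt every bit of ice: 0.4142·334000 = 138343 J.
That's not enough to melt it all — equilibrium is at 0 °C with ice remaining.
m_melt = 65429 / L_f = 0.1959 kg.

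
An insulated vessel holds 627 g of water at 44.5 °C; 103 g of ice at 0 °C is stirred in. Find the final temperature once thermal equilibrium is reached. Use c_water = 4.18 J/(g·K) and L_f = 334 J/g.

Conservation of energy gives ΣQ = 0:
fusion: m_ice L_f = 103×334 = 34402
  warm the meltwater: 430.54 T
  water: 2620.9(T − 44.5)
3051.4 T = 116628 − 34402 = 82226
T ≈ 26.95 °C. Since T > 0 °C, the all-ice-melts assumption holds.

T_f ≈ 26.9 °C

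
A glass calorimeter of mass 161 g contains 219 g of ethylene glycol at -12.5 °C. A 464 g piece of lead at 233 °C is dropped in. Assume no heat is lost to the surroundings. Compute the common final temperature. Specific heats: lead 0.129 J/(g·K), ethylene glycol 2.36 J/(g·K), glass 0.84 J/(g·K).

Taking heat into each body as positive, Σ m c ΔT = 0:
464*0.129*(T − 233) + 219*2.36*(T − (-12.5)) + 161*0.84*(T − (-12.5)) = 0
59.86(T − 233) + 516.84(T − (-12.5)) + 135.24(T − (-12.5)) = 0
711.94 T = 5795.4
T = 5795.4 / 711.94 = 8.14 °C

T_f ≈ 8.1 °C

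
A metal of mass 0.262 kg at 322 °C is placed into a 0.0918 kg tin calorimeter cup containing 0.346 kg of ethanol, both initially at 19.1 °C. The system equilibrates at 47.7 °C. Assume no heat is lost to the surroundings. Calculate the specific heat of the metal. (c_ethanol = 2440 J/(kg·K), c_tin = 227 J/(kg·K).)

c ≈ 344 J/(kg·K)

Net heat exchanged in the isolated system is zero:
0.262×c×(47.7 − 322) + 0.346×2440×(47.7 − 19.1) + 0.0918×227×(47.7 − 19.1) = 0
-71.87 c = -24741
c = -24741/-71.87 ≈ 344.3 J/(kg·K)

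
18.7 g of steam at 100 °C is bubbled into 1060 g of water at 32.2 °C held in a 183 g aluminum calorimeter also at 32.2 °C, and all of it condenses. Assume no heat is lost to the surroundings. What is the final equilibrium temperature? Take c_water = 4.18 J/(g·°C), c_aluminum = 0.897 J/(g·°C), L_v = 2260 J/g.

T_f ≈ 42.4 °C

Energy conservation, ΣQ = 0:
latent heat released on condensation: 18.7·2260 = 42262
  condensate cools 100→T: 18.7·4.18·(T − 100) = 78.17(T − 100)
  original water: 4430.8(T − 32.2)
  aluminum cup: 183·0.897·(T − 32.2) = 164.15(T − 32.2)
4673.1 T = 42262 + 7816.6 + 147957 = 198036
T ≈ 42.38 °C (< 100 °C, so full condensation is consistent).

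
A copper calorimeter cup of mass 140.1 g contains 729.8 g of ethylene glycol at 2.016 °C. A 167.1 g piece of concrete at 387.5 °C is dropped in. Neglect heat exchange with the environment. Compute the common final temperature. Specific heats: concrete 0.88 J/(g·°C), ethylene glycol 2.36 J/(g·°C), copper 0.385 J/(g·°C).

T_f ≈ 31.5 °C

Net heat exchanged in the isolated system is zero:
167.1·0.88·(T − 387.5) + 729.8·2.36·(T − 2.016) + 140.1·0.385·(T − 2.016) = 0
147.05(T − 387.5) + 1722.3(T − 2.016) + 53.94(T − 2.016) = 0
1923.3 T = 60562
T = 60562 / 1923.3 = 31.5 °C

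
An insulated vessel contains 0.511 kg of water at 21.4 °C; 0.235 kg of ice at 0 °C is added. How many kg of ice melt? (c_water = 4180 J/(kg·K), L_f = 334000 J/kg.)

Heat available from the water dropping to 0 °C: 0.511·4180·21.4 = 45710 J.
To melt every bit of ice: 0.235·334000 = 78490 J.
Since 45710 < 78490 J, not all the ice melts; equilibrium is at 0 °C.
m_melt = 45710 / L_f = 0.1369 kg.

m_melted ≈ 0.137 kg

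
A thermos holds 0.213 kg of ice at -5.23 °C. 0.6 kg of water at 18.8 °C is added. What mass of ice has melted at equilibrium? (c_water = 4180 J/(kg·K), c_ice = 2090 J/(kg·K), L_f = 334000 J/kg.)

m_melted ≈ 0.134 kg

Cooling the water to 0 °C releases 0.6·4180·18.8 = 47150 J.
Of that, 0.213·2090·5.23 = 2328.2 J goes to bring the ice to 0 °C, leaving 44822 J.
Melting all 0.213 kg of ice would need 0.213·334000 = 71142 J.
Since 44822 < 71142 J, not all the ice melts; equilibrium is at 0 °C.
m_melted·334000 = 44822  ⇒  m_melted ≈ 0.1342 kg.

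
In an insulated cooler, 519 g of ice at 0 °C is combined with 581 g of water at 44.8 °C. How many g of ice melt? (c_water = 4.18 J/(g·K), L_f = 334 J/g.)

Cooling the water to 0 °C releases 581·4.18·44.8 = 108800 J.
Fully melting the ice requires m_ice L_f = 519·334 = 173346 J.
108800 J < 173346 J, so only part of the ice melts and the system sits at 0 °C.
m_melt = 108800 / L_f = 325.7 g.

m_melted ≈ 326 g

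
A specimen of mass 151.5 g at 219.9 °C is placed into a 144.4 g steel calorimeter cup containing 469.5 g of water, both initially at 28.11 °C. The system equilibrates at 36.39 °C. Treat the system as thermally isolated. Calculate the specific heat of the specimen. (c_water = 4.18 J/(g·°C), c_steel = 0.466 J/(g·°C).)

Setting the total heat transfer to zero:
151.5·c·(36.39 − 219.9) + 469.5·4.18·(36.39 − 28.11) + 144.4·0.466·(36.39 − 28.11) = 0
-27802 c = -16807
c = -16807/-27802 ≈ 0.6045 J/(g·°C)

c ≈ 0.605 J/(g·°C)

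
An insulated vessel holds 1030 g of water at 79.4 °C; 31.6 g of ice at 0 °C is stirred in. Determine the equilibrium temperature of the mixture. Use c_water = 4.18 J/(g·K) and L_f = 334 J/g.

T_f ≈ 74.7 °C

Net heat exchanged in the isolated system is zero:
latent heat to melt: 31.6×334 = 10554; meltwater 0→T: 31.6×4.18×T = 132.09 T; water cools: 1030×4.18×(T − 79.4) = 4305.4(T − 79.4)
4437.5 T = 341849 − 10554 = 331294
T ≈ 74.66 °C — above 0 °C, consistent with complete melting.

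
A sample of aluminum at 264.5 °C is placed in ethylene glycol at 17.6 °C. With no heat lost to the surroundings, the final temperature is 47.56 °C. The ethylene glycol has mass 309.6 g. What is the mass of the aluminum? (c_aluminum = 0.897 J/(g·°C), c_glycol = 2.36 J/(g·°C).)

m ≈ 112 g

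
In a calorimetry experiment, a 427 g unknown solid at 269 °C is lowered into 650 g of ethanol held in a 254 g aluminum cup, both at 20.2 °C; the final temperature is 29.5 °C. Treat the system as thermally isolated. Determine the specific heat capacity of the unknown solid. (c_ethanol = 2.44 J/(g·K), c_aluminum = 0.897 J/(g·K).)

c ≈ 0.165 J/(g·K)

Energy conservation, ΣQ = 0:
427×c×(29.5 − 269) + 650×2.44×(29.5 − 20.2) + 254×0.897×(29.5 − 20.2) = 0
-102266 c = -16869
c = -16869/-102266 ≈ 0.1649 J/(g·K)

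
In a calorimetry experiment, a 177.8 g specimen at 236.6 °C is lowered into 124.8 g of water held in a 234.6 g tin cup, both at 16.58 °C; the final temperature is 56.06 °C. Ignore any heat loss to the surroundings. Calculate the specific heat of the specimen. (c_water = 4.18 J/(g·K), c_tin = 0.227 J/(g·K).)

Setting the total heat transfer to zero:
177.8×c×(56.06 − 236.6) + 124.8×4.18×(56.06 − 16.58) + 234.6×0.227×(56.06 − 16.58) = 0
-32100 c = -22698
c = -22698/-32100 ≈ 0.7071 J/(g·K)

c ≈ 0.707 J/(g·K)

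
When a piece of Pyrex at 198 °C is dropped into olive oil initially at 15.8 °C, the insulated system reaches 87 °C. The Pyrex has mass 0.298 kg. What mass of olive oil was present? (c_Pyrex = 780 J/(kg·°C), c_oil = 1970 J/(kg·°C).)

Energy conservation, ΣQ = 0:
0.298×780×(87 − 198) + m×1970×(87 − 15.8) = 0
140264 m = 25801
m = 25801/140264 ≈ 0.1839 kg

m ≈ 0.184 kg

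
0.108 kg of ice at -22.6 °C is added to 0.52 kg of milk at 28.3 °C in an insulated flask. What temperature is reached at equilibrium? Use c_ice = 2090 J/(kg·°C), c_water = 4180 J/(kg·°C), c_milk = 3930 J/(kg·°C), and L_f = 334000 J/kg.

Conservation of energy gives ΣQ = 0:
ice -22.6→0 °C: 0.108·2090·22.6 = 5101.3; latent heat to melt: 0.108·334000 = 36072; warm the meltwater: 451.44 T; milk cools: 0.52·3930·(T − 28.3) = 2043.6(T − 28.3)
2495 T = 57834 − 41173 = 16661
T ≈ 6.68 °C — above 0 °C, consistent with complete melting.

T_f ≈ 6.7 °C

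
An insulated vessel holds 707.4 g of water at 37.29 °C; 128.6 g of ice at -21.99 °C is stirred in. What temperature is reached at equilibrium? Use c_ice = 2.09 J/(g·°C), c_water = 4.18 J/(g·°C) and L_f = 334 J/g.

Let T be the final temperature. ΣQ_i = 0:
warm ice to 0 °C: 128.6·2.09·(0 − (-21.99)) = 5910.3; melt ice: 128.6·334 = 42952; meltwater 0→T: 128.6·4.18·T = 537.55 T; water cools: 707.4·4.18·(T − 37.29) = 2956.9(T − 37.29)
3494.5 T = 110264 − 48863 = 61401
T ≈ 17.57 °C — above 0 °C, consistent with complete melting.

T_f ≈ 17.6 °C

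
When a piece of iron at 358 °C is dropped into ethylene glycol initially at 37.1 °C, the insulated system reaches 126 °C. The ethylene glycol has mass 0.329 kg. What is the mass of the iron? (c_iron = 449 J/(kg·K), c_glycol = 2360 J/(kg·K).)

Net heat exchanged in the isolated system is zero:
m×449×(126 − 358) + 0.329×2360×(126 − 37.1) = 0
-104168 m = -69026
m = -69026/-104168 ≈ 0.6626 kg

m ≈ 0.663 kg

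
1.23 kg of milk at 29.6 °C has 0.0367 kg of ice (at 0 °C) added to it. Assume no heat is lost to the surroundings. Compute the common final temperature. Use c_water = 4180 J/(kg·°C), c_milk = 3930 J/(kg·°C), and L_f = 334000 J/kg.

Sum of m c ΔT and latent-heat terms is zero:
latent heat to melt: 0.0367·334000 = 12258; meltwater 0→T: 0.0367·4180·T = 153.41 T; milk: 4833.9(T − 29.6)
4987.3 T = 143083 − 12258 = 130826
T ≈ 26.23 °C. Since T > 0 °C, the all-ice-melts assumption holds.

T_f ≈ 26.2 °C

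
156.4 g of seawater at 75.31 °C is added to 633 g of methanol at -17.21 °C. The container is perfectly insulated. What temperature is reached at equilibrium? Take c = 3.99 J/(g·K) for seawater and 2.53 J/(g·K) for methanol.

Energy conservation, ΣQ = 0:
156.4*3.99*(T − 75.31) + 633*2.53*(T − (-17.21)) = 0
2225.5 T = 19435
T ≈ 8.73 °C

T_f ≈ 8.7 °C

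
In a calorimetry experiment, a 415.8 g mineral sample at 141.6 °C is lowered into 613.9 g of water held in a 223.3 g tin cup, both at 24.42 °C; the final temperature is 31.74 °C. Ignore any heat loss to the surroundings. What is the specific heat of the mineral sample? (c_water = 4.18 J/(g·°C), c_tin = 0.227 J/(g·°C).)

c ≈ 0.419 J/(g·°C)

Energy conservation, ΣQ = 0:
415.8×c×(31.74 − 141.6) + 613.9×4.18×(31.74 − 24.42) + 223.3×0.227×(31.74 − 24.42) = 0
-45680 c = -19155
c = -19155/-45680 ≈ 0.4193 J/(g·°C)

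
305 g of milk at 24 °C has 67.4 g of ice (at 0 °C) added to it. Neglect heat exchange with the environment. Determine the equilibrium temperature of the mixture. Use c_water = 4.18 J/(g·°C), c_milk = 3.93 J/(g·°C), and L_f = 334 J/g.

Conservation of energy gives ΣQ = 0:
latent heat to melt: 67.4×334 = 22512; meltwater 0→T: 67.4×4.18×T = 281.73 T; milk: 1198.7(T − 24)
1480.4 T = 28768 − 22512 = 6256
T ≈ 4.23 °C. Since T > 0 °C, the all-ice-melts assumption holds.

T_f ≈ 4.2 °C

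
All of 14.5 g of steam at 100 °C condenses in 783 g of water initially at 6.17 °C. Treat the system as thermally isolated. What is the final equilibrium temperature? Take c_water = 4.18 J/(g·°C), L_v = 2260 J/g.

T_f ≈ 17.7 °C

Setting the total heat transfer to zero:
steam→water at 100 °C releases m L_v = 14.5·2260 = 32770; condensate cools 100→T: 14.5·4.18·(T − 100) = 60.61(T − 100); original water: 3272.9(T − 6.17)
3333.5 T = 32770 + 6061 + 20194 = 59025
T ≈ 17.71 °C, under the boiling point, so the assumption holds.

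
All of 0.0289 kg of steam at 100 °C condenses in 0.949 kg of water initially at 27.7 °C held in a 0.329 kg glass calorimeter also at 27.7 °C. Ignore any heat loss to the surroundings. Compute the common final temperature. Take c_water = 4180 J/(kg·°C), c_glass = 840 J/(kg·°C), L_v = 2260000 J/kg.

Setting the total heat transfer to zero:
latent heat released on condensation: 0.0289·2260000 = 65314; condensed water 100 °C→T: 120.8(T − 100); original water: 3966.8(T − 27.7); glass cup: 0.329·840·(T − 27.7) = 276.36(T − 27.7)
4364 T = 65314 + 12080 + 117536 = 194930
T ≈ 44.67 °C, under the boiling point, so the assumption holds.

T_f ≈ 44.7 °C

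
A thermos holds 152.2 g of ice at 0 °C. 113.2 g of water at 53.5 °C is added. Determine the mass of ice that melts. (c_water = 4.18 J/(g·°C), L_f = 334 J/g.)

m_melted ≈ 75.8 g

Heat available from the water dropping to 0 °C: 113.2×4.18×53.5 = 25315 J.
Fully melting the ice requires m_ice L_f = 152.2×334 = 50835 J.
Since 25315 < 50835 J, not all the ice melts; equilibrium is at 0 °C.
Mass melted = 25315/334 ≈ 75.79 g.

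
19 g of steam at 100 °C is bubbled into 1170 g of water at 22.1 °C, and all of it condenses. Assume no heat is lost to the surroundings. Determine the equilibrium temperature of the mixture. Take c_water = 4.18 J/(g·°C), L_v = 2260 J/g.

Taking heat into each body as positive, Σ m c ΔT = 0:
steam→water at 100 °C releases m L_v = 19·2260 = 42940; condensed water 100 °C→T: 79.42(T − 100); water warms: 1170·4.18·(T − 22.1) = 4890.6(T − 22.1)
4970 T = 42940 + 7942 + 108082 = 158964
T ≈ 31.98 °C — below 100 °C, confirming all the steam condensed.

T_f ≈ 32.0 °C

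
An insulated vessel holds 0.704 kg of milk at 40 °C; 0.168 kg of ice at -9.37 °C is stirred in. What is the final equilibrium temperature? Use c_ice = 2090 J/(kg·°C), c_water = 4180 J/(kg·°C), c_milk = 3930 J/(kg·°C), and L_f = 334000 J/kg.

Taking heat into each body as positive, Σ m c ΔT = 0:
ice -9.37→0 °C: 0.168×2090×9.37 = 3290; fusion: m_ice L_f = 0.168×334000 = 56112; warm the meltwater: 702.24 T; milk cools: 0.704×3930×(T − 40) = 2766.7(T − 40)
3469 T = 110669 − 59402 = 51267
T ≈ 14.78 °C — above 0 °C, consistent with complete melting.

T_f ≈ 14.8 °C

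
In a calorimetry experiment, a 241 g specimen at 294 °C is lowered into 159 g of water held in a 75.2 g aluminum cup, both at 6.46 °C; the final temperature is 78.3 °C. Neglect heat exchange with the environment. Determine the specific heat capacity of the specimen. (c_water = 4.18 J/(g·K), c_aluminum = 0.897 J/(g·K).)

c ≈ 1.01 J/(g·K)

Taking heat into each body as positive, Σ m c ΔT = 0:
241·c·(78.3 − 294) + 159·4.18·(78.3 − 6.46) + 75.2·0.897·(78.3 − 6.46) = 0
-51984 c = -52592
c = -52592/-51984 ≈ 1.012 J/(g·K)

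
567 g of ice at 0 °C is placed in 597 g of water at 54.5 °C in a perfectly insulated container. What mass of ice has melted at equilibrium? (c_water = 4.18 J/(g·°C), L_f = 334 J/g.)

Heat available from the water dropping to 0 °C: 597×4.18×54.5 = 136003 J.
To melt every bit of ice: 567×334 = 189378 J.
That's not enough to melt it all — equilibrium is at 0 °C with ice remaining.
m_melted×334 = 136003  ⇒  m_melted ≈ 407.2 g.

m_melted ≈ 407 g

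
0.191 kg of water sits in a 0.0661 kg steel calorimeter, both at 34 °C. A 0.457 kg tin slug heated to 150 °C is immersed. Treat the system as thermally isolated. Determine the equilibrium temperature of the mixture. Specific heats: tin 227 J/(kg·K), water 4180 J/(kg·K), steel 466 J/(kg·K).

Taking heat into each body as positive, Σ m c ΔT = 0:
0.457·227·(T − 150) + 0.191·4180·(T − 34) + 0.0661·466·(T − 34) = 0
932.92 T = 43753
T ≈ 46.90 °C

T_f ≈ 46.9 °C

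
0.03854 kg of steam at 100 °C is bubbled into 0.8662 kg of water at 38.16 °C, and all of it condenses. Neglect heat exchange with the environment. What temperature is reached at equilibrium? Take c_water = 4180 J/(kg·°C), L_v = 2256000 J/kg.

T_f ≈ 63.8 °C

Energy conservation, ΣQ = 0:
steam→water at 100 °C releases m L_v = 0.03854·2256000 = 86946
  condensed water 100 °C→T: 161.1(T − 100)
  water warms: 0.8662·4180·(T − 38.16) = 3620.7(T − 38.16)
3781.8 T = 86946 + 16110 + 138167 = 241222
T ≈ 63.78 °C (< 100 °C, so full condensation is consistent).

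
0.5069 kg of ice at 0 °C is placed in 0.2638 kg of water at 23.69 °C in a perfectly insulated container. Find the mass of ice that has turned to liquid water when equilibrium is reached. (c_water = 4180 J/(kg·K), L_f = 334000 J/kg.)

m_melted ≈ 0.0782 kg

Water can give up m c ΔT = 0.2638·4180·23.69 = 26123 J before reaching 0 °C.
Fully melting the ice requires m_ice L_f = 0.5069·334000 = 169305 J.
26123 J < 169305 J, so only part of the ice melts and the system sits at 0 °C.
m_melt = 26123 / L_f = 0.07821 kg.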